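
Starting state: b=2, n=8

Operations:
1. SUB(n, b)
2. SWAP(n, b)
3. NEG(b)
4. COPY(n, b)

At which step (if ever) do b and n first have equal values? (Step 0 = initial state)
Step 4

b and n first become equal after step 4.

Comparing values at each step:
Initial: b=2, n=8
After step 1: b=2, n=6
After step 2: b=6, n=2
After step 3: b=-6, n=2
After step 4: b=-6, n=-6 ← equal!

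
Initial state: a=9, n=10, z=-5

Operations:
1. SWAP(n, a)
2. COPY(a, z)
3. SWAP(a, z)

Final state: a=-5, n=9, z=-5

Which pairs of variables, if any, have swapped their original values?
None

Comparing initial and final values:
z: -5 → -5
n: 10 → 9
a: 9 → -5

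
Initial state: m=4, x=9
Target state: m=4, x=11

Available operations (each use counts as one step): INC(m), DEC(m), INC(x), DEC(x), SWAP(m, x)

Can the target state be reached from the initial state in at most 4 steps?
Yes

Path (2 steps): INC(x) → INC(x)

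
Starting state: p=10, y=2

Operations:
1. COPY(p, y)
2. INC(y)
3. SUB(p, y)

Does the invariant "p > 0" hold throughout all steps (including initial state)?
No, violated after step 3

The invariant is violated after step 3.

State at each step:
Initial: p=10, y=2
After step 1: p=2, y=2
After step 2: p=2, y=3
After step 3: p=-1, y=3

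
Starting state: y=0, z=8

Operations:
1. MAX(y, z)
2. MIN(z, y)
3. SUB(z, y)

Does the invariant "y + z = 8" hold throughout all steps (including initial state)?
No, violated after step 1

The invariant is violated after step 1.

State at each step:
Initial: y=0, z=8
After step 1: y=8, z=8
After step 2: y=8, z=8
After step 3: y=8, z=0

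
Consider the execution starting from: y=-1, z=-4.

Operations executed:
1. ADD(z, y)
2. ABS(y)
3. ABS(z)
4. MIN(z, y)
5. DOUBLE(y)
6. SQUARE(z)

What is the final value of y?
y = 2

Tracing execution:
Step 1: ADD(z, y) → y = -1
Step 2: ABS(y) → y = 1
Step 3: ABS(z) → y = 1
Step 4: MIN(z, y) → y = 1
Step 5: DOUBLE(y) → y = 2
Step 6: SQUARE(z) → y = 2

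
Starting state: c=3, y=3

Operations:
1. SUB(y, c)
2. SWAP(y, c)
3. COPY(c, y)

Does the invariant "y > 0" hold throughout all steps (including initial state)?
No, violated after step 1

The invariant is violated after step 1.

State at each step:
Initial: c=3, y=3
After step 1: c=3, y=0
After step 2: c=0, y=3
After step 3: c=3, y=3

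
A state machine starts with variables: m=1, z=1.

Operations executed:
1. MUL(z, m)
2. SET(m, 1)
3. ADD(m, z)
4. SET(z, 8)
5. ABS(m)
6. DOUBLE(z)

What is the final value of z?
z = 16

Tracing execution:
Step 1: MUL(z, m) → z = 1
Step 2: SET(m, 1) → z = 1
Step 3: ADD(m, z) → z = 1
Step 4: SET(z, 8) → z = 8
Step 5: ABS(m) → z = 8
Step 6: DOUBLE(z) → z = 16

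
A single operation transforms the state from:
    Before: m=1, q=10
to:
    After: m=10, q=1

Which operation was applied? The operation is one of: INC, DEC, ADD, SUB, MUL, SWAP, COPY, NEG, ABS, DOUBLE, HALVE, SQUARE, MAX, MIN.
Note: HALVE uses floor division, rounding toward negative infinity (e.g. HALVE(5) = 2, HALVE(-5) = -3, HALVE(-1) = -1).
SWAP(q, m)

Analyzing the change:
Before: m=1, q=10
After: m=10, q=1
Variable q changed from 10 to 1
Variable m changed from 1 to 10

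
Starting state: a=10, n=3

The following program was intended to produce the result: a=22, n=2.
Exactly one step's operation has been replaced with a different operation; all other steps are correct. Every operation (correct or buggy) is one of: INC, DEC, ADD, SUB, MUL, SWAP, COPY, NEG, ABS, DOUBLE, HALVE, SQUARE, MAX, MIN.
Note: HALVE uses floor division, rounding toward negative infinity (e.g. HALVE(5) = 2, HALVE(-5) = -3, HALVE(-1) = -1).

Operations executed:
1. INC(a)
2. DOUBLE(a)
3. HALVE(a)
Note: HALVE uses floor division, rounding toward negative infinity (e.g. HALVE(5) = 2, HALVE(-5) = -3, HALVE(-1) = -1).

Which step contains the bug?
Step 3

Trace with buggy code:
Initial: a=10, n=3
After step 1: a=11, n=3
After step 2: a=22, n=3
After step 3: a=11, n=3
Actual final a=11, n=3 ≠ expected a=22, n=2.
Step 3 is the only position where a single-operation replacement can produce the expected result.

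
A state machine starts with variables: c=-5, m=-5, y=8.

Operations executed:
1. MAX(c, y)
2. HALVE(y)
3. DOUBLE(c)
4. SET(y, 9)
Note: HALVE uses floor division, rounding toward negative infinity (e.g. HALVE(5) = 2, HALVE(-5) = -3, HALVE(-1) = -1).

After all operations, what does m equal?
m = -5

Tracing execution:
Step 1: MAX(c, y) → m = -5
Step 2: HALVE(y) → m = -5
Step 3: DOUBLE(c) → m = -5
Step 4: SET(y, 9) → m = -5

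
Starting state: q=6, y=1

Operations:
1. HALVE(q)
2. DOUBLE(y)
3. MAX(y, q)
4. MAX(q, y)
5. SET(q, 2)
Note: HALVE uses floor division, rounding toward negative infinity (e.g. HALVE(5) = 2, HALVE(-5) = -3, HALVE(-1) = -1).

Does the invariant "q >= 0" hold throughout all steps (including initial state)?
Yes

The invariant holds at every step.

State at each step:
Initial: q=6, y=1
After step 1: q=3, y=1
After step 2: q=3, y=2
After step 3: q=3, y=3
After step 4: q=3, y=3
After step 5: q=2, y=3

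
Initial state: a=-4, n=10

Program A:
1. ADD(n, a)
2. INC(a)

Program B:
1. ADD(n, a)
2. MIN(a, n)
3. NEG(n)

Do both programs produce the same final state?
No

Program A final state: a=-3, n=6
Program B final state: a=-4, n=-6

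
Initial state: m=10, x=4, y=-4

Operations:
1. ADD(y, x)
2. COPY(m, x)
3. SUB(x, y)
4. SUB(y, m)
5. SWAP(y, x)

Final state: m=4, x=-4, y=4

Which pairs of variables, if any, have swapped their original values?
(y, x)

Comparing initial and final values:
m: 10 → 4
y: -4 → 4
x: 4 → -4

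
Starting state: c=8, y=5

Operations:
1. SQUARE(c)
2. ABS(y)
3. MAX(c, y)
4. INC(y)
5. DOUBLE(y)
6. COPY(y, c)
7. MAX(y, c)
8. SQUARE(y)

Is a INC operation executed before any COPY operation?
Yes

First INC: step 4
First COPY: step 6
Since 4 < 6, INC comes first.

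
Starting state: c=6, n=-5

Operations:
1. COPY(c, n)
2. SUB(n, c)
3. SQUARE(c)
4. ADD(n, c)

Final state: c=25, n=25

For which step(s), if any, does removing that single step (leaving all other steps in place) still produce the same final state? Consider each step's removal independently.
None - removing any single step changes the final result

Testing removal of each single step:
Without step 1: final = c=36, n=25 (different)
Without step 2: final = c=25, n=20 (different)
Without step 3: final = c=-5, n=-5 (different)
Without step 4: final = c=25, n=0 (different)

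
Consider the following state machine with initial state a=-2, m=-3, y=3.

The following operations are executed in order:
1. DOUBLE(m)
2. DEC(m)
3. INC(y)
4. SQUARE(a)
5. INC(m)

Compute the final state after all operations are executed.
{a: 4, m: -6, y: 4}

Step-by-step execution:
Initial: a=-2, m=-3, y=3
After step 1 (DOUBLE(m)): a=-2, m=-6, y=3
After step 2 (DEC(m)): a=-2, m=-7, y=3
After step 3 (INC(y)): a=-2, m=-7, y=4
After step 4 (SQUARE(a)): a=4, m=-7, y=4
After step 5 (INC(m)): a=4, m=-6, y=4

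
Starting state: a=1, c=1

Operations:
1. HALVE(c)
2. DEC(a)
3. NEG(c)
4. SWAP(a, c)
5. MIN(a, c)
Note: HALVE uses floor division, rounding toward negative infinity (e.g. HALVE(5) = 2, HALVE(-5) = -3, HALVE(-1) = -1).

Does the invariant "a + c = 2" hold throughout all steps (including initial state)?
No, violated after step 1

The invariant is violated after step 1.

State at each step:
Initial: a=1, c=1
After step 1: a=1, c=0
After step 2: a=0, c=0
After step 3: a=0, c=0
After step 4: a=0, c=0
After step 5: a=0, c=0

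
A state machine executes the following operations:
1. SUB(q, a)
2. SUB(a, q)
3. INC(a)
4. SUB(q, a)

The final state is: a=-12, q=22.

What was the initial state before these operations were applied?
a=-3, q=7

Working backwards:
Final state: a=-12, q=22
Before step 4 (SUB(q, a)): a=-12, q=10
Before step 3 (INC(a)): a=-13, q=10
Before step 2 (SUB(a, q)): a=-3, q=10
Before step 1 (SUB(q, a)): a=-3, q=7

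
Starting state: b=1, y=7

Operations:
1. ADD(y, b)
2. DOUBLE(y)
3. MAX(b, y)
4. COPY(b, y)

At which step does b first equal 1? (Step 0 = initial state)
Step 0

Tracing b:
Initial: b = 1 ← first occurrence
After step 1: b = 1
After step 2: b = 1
After step 3: b = 16
After step 4: b = 16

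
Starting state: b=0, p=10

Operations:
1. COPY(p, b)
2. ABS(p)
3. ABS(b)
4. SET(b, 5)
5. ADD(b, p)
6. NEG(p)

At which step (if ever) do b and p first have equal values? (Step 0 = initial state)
Step 1

b and p first become equal after step 1.

Comparing values at each step:
Initial: b=0, p=10
After step 1: b=0, p=0 ← equal!
After step 2: b=0, p=0 ← equal!
After step 3: b=0, p=0 ← equal!
After step 4: b=5, p=0
After step 5: b=5, p=0
After step 6: b=5, p=0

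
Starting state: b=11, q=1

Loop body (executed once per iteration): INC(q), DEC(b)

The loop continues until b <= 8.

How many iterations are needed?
3

Tracing iterations:
Initial: b=11, q=1
After iteration 1: b=10, q=2
After iteration 2: b=9, q=3
After iteration 3: b=8, q=4
b <= 8 now holds, so the loop exits after 3 iterations.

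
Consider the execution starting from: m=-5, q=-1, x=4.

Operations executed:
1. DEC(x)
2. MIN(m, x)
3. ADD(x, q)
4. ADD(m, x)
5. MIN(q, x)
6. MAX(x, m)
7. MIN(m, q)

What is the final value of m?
m = -3

Tracing execution:
Step 1: DEC(x) → m = -5
Step 2: MIN(m, x) → m = -5
Step 3: ADD(x, q) → m = -5
Step 4: ADD(m, x) → m = -3
Step 5: MIN(q, x) → m = -3
Step 6: MAX(x, m) → m = -3
Step 7: MIN(m, q) → m = -3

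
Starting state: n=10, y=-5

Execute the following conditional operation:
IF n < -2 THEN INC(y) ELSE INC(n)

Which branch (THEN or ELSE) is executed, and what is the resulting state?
Branch: ELSE, Final state: n=11, y=-5

Evaluating condition: n < -2
n = 10
Condition is False, so ELSE branch executes
After INC(n): n=11, y=-5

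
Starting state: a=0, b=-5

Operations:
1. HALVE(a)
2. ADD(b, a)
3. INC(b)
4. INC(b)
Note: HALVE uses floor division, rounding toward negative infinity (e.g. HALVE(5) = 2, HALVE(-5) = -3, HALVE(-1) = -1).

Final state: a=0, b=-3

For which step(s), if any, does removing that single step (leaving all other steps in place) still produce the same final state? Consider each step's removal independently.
Step(s) 1, 2

Testing removal of each single step:
Without step 1: final = a=0, b=-3 (same)
Without step 2: final = a=0, b=-3 (same)
Without step 3: final = a=0, b=-4 (different)
Without step 4: final = a=0, b=-4 (different)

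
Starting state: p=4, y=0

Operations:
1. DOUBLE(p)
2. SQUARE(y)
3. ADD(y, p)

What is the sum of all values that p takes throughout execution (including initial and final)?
28

Values of p at each step:
Initial: p = 4
After step 1: p = 8
After step 2: p = 8
After step 3: p = 8
Sum = 4 + 8 + 8 + 8 = 28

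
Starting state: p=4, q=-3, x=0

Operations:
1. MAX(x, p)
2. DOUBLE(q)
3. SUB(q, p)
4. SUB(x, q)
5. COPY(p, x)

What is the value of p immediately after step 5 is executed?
p = 14

Tracing p through execution:
Initial: p = 4
After step 1 (MAX(x, p)): p = 4
After step 2 (DOUBLE(q)): p = 4
After step 3 (SUB(q, p)): p = 4
After step 4 (SUB(x, q)): p = 4
After step 5 (COPY(p, x)): p = 14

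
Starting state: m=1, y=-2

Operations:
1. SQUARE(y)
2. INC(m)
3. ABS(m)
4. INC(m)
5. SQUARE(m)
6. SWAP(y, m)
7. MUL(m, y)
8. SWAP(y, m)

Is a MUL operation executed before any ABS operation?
No

First MUL: step 7
First ABS: step 3
Since 7 > 3, ABS comes first.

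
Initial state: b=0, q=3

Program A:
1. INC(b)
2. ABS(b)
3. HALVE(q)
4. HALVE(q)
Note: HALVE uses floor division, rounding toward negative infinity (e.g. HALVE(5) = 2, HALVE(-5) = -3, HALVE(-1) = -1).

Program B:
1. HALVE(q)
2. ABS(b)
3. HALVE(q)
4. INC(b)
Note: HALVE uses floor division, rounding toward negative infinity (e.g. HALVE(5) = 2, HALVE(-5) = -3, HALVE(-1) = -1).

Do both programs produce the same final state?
Yes

Program A final state: b=1, q=0
Program B final state: b=1, q=0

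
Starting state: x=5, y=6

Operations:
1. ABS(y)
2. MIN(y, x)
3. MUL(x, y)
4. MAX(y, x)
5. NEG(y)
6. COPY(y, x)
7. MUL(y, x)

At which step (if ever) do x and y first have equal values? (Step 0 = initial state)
Step 2

x and y first become equal after step 2.

Comparing values at each step:
Initial: x=5, y=6
After step 1: x=5, y=6
After step 2: x=5, y=5 ← equal!
After step 3: x=25, y=5
After step 4: x=25, y=25 ← equal!
After step 5: x=25, y=-25
After step 6: x=25, y=25 ← equal!
After step 7: x=25, y=625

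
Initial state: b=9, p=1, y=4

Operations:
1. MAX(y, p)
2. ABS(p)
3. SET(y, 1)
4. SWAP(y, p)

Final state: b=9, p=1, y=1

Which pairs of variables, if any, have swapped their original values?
None

Comparing initial and final values:
b: 9 → 9
y: 4 → 1
p: 1 → 1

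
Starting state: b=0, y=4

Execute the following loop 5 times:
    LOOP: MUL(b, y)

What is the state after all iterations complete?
b=0, y=4

Iteration trace:
Start: b=0, y=4
After iteration 1: b=0, y=4
After iteration 2: b=0, y=4
After iteration 3: b=0, y=4
After iteration 4: b=0, y=4
After iteration 5: b=0, y=4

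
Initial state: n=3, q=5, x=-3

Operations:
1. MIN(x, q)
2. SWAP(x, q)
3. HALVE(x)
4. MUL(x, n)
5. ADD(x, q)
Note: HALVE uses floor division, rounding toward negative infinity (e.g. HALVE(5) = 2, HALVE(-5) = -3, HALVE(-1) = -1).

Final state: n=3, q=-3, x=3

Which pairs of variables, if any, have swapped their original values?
None

Comparing initial and final values:
x: -3 → 3
q: 5 → -3
n: 3 → 3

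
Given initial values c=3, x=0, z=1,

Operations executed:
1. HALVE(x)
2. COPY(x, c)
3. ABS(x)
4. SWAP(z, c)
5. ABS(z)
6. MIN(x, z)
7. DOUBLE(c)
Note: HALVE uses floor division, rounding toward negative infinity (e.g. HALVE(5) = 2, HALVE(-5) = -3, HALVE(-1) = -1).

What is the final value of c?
c = 2

Tracing execution:
Step 1: HALVE(x) → c = 3
Step 2: COPY(x, c) → c = 3
Step 3: ABS(x) → c = 3
Step 4: SWAP(z, c) → c = 1
Step 5: ABS(z) → c = 1
Step 6: MIN(x, z) → c = 1
Step 7: DOUBLE(c) → c = 2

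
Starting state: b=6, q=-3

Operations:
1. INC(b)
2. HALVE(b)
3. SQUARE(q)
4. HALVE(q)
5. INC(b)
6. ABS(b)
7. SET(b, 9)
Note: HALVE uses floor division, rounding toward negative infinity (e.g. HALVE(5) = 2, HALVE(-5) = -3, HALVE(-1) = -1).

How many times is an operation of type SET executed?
1

Counting SET operations:
Step 7: SET(b, 9) ← SET
Total: 1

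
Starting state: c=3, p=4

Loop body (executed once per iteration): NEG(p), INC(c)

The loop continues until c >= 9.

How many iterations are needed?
6

Tracing iterations:
Initial: c=3, p=4
After iteration 1: c=4, p=-4
After iteration 2: c=5, p=4
After iteration 3: c=6, p=-4
After iteration 4: c=7, p=4
After iteration 5: c=8, p=-4
After iteration 6: c=9, p=4
c >= 9 now holds, so the loop exits after 6 iterations.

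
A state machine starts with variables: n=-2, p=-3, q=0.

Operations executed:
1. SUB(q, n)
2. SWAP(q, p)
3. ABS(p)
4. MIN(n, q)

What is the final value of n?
n = -3

Tracing execution:
Step 1: SUB(q, n) → n = -2
Step 2: SWAP(q, p) → n = -2
Step 3: ABS(p) → n = -2
Step 4: MIN(n, q) → n = -3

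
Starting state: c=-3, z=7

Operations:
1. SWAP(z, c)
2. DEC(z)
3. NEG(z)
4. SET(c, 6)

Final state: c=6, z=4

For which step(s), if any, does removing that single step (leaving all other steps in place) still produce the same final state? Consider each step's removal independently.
None - removing any single step changes the final result

Testing removal of each single step:
Without step 1: final = c=6, z=-6 (different)
Without step 2: final = c=6, z=3 (different)
Without step 3: final = c=6, z=-4 (different)
Without step 4: final = c=7, z=4 (different)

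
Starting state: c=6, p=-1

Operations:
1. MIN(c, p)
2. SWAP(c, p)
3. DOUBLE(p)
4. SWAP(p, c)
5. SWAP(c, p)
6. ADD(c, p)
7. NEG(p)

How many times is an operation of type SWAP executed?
3

Counting SWAP operations:
Step 2: SWAP(c, p) ← SWAP
Step 4: SWAP(p, c) ← SWAP
Step 5: SWAP(c, p) ← SWAP
Total: 3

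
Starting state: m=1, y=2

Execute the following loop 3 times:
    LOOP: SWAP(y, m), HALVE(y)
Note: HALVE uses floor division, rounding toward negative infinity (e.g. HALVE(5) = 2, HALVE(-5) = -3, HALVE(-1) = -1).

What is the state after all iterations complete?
m=1, y=0

Iteration trace:
Start: m=1, y=2
After iteration 1: m=2, y=0
After iteration 2: m=0, y=1
After iteration 3: m=1, y=0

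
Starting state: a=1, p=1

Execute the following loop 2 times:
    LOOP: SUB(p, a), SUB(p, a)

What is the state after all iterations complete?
a=1, p=-3

Iteration trace:
Start: a=1, p=1
After iteration 1: a=1, p=-1
After iteration 2: a=1, p=-3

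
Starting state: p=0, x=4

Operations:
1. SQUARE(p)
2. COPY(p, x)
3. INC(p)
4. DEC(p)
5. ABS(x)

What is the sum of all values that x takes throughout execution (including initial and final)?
24

Values of x at each step:
Initial: x = 4
After step 1: x = 4
After step 2: x = 4
After step 3: x = 4
After step 4: x = 4
After step 5: x = 4
Sum = 4 + 4 + 4 + 4 + 4 + 4 = 24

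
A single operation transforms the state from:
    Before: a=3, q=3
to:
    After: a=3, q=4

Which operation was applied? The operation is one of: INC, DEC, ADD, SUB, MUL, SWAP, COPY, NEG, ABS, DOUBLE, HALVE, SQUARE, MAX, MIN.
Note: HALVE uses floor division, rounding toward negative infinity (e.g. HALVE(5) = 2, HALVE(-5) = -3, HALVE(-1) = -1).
INC(q)

Analyzing the change:
Before: a=3, q=3
After: a=3, q=4
Variable q changed from 3 to 4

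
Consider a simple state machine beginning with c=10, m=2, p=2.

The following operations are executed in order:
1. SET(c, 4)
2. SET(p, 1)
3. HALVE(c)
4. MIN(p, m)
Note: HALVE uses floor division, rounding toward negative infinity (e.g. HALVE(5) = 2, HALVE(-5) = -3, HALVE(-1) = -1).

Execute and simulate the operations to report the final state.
{c: 2, m: 2, p: 1}

Step-by-step execution:
Initial: c=10, m=2, p=2
After step 1 (SET(c, 4)): c=4, m=2, p=2
After step 2 (SET(p, 1)): c=4, m=2, p=1
After step 3 (HALVE(c)): c=2, m=2, p=1
After step 4 (MIN(p, m)): c=2, m=2, p=1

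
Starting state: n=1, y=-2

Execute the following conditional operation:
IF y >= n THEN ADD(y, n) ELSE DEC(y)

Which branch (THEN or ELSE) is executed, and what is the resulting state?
Branch: ELSE, Final state: n=1, y=-3

Evaluating condition: y >= n
y = -2, n = 1
Condition is False, so ELSE branch executes
After DEC(y): n=1, y=-3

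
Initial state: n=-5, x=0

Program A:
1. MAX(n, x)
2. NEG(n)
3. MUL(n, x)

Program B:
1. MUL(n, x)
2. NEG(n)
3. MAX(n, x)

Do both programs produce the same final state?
Yes

Program A final state: n=0, x=0
Program B final state: n=0, x=0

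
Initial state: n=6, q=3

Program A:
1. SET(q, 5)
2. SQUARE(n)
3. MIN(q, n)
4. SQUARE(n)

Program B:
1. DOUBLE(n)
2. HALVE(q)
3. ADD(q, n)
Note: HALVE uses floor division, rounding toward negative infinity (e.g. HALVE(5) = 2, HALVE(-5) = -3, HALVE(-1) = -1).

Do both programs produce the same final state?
No

Program A final state: n=1296, q=5
Program B final state: n=12, q=13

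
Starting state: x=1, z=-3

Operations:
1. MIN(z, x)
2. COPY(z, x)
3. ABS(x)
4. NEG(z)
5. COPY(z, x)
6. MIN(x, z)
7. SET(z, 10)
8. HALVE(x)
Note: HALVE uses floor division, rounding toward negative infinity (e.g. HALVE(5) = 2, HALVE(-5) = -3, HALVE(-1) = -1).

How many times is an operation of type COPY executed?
2

Counting COPY operations:
Step 2: COPY(z, x) ← COPY
Step 5: COPY(z, x) ← COPY
Total: 2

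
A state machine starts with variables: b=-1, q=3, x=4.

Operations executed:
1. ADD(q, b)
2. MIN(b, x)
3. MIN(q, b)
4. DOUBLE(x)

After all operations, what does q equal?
q = -1

Tracing execution:
Step 1: ADD(q, b) → q = 2
Step 2: MIN(b, x) → q = 2
Step 3: MIN(q, b) → q = -1
Step 4: DOUBLE(x) → q = -1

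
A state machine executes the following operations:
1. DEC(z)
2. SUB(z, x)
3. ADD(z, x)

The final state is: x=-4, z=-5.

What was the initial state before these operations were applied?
x=-4, z=-4

Working backwards:
Final state: x=-4, z=-5
Before step 3 (ADD(z, x)): x=-4, z=-1
Before step 2 (SUB(z, x)): x=-4, z=-5
Before step 1 (DEC(z)): x=-4, z=-4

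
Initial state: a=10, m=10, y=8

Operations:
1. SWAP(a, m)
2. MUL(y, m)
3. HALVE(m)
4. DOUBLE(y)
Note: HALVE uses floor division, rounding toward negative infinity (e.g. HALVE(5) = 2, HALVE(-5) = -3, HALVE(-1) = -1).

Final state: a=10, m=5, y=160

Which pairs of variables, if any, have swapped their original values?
None

Comparing initial and final values:
m: 10 → 5
y: 8 → 160
a: 10 → 10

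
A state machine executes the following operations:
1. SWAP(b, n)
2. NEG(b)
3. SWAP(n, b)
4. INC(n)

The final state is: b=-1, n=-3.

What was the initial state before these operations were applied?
b=-1, n=4

Working backwards:
Final state: b=-1, n=-3
Before step 4 (INC(n)): b=-1, n=-4
Before step 3 (SWAP(n, b)): b=-4, n=-1
Before step 2 (NEG(b)): b=4, n=-1
Before step 1 (SWAP(b, n)): b=-1, n=4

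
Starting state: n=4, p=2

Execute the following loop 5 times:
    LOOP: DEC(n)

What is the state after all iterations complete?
n=-1, p=2

Iteration trace:
Start: n=4, p=2
After iteration 1: n=3, p=2
After iteration 2: n=2, p=2
After iteration 3: n=1, p=2
After iteration 4: n=0, p=2
After iteration 5: n=-1, p=2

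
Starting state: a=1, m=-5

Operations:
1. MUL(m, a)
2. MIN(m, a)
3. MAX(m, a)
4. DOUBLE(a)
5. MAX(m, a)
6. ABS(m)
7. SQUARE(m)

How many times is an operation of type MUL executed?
1

Counting MUL operations:
Step 1: MUL(m, a) ← MUL
Total: 1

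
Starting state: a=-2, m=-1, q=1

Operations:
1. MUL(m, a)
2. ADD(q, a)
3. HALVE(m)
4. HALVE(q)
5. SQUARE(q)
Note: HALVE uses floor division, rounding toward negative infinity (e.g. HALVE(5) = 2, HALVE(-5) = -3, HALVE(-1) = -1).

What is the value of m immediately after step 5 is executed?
m = 1

Tracing m through execution:
Initial: m = -1
After step 1 (MUL(m, a)): m = 2
After step 2 (ADD(q, a)): m = 2
After step 3 (HALVE(m)): m = 1
After step 4 (HALVE(q)): m = 1
After step 5 (SQUARE(q)): m = 1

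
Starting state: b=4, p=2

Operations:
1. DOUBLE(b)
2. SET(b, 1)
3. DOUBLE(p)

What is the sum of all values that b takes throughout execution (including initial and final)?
14

Values of b at each step:
Initial: b = 4
After step 1: b = 8
After step 2: b = 1
After step 3: b = 1
Sum = 4 + 8 + 1 + 1 = 14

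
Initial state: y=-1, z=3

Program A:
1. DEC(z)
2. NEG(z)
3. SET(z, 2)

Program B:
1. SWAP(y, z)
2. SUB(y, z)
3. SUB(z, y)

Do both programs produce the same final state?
No

Program A final state: y=-1, z=2
Program B final state: y=4, z=-5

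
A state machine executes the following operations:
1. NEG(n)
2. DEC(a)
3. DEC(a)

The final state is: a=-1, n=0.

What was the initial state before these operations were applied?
a=1, n=0

Working backwards:
Final state: a=-1, n=0
Before step 3 (DEC(a)): a=0, n=0
Before step 2 (DEC(a)): a=1, n=0
Before step 1 (NEG(n)): a=1, n=0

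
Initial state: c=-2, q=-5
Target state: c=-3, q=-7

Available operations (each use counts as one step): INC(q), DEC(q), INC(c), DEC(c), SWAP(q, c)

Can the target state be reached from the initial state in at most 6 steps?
Yes

Path (3 steps): DEC(q) → DEC(q) → DEC(c)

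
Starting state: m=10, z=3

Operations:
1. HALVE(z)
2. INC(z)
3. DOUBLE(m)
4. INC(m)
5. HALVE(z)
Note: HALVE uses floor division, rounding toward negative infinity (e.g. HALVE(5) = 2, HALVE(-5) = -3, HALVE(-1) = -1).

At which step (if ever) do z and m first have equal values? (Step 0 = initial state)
Never

z and m never become equal during execution.

Comparing values at each step:
Initial: z=3, m=10
After step 1: z=1, m=10
After step 2: z=2, m=10
After step 3: z=2, m=20
After step 4: z=2, m=21
After step 5: z=1, m=21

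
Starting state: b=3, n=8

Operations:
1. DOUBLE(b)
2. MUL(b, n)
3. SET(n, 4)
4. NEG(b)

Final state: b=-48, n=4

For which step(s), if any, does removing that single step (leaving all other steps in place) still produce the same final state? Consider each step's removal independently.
None - removing any single step changes the final result

Testing removal of each single step:
Without step 1: final = b=-24, n=4 (different)
Without step 2: final = b=-6, n=4 (different)
Without step 3: final = b=-48, n=8 (different)
Without step 4: final = b=48, n=4 (different)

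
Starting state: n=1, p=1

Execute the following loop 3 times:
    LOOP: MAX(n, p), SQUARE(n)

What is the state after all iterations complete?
n=1, p=1

Iteration trace:
Start: n=1, p=1
After iteration 1: n=1, p=1
After iteration 2: n=1, p=1
After iteration 3: n=1, p=1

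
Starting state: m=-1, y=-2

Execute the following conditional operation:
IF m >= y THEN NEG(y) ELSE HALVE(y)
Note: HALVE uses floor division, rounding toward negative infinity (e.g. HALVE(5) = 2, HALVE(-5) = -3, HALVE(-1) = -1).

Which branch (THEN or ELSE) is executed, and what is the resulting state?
Branch: THEN, Final state: m=-1, y=2

Evaluating condition: m >= y
m = -1, y = -2
Condition is True, so THEN branch executes
After NEG(y): m=-1, y=2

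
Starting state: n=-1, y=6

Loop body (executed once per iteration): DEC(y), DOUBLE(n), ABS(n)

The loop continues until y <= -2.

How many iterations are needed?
8

Tracing iterations:
Initial: n=-1, y=6
After iteration 1: n=2, y=5
After iteration 2: n=4, y=4
After iteration 3: n=8, y=3
After iteration 4: n=16, y=2
After iteration 5: n=32, y=1
After iteration 6: n=64, y=0
After iteration 7: n=128, y=-1
After iteration 8: n=256, y=-2
y <= -2 now holds, so the loop exits after 8 iterations.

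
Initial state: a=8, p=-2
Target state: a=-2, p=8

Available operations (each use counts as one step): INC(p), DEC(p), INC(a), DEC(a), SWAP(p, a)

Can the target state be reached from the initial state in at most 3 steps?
Yes

Path (1 step): SWAP(p, a)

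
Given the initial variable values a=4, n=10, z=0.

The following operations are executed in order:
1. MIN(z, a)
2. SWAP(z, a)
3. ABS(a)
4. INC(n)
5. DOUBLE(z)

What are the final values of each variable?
{a: 0, n: 11, z: 8}

Step-by-step execution:
Initial: a=4, n=10, z=0
After step 1 (MIN(z, a)): a=4, n=10, z=0
After step 2 (SWAP(z, a)): a=0, n=10, z=4
After step 3 (ABS(a)): a=0, n=10, z=4
After step 4 (INC(n)): a=0, n=11, z=4
After step 5 (DOUBLE(z)): a=0, n=11, z=8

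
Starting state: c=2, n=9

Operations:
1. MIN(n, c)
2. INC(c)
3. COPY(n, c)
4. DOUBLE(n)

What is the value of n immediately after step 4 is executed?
n = 6

Tracing n through execution:
Initial: n = 9
After step 1 (MIN(n, c)): n = 2
After step 2 (INC(c)): n = 2
After step 3 (COPY(n, c)): n = 3
After step 4 (DOUBLE(n)): n = 6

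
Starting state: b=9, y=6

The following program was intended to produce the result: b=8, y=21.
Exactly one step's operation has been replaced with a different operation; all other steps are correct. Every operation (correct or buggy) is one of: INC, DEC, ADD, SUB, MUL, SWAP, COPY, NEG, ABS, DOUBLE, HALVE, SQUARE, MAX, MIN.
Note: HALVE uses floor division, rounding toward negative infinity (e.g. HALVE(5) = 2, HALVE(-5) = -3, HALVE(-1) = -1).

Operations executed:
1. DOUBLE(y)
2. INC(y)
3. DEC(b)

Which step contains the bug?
Step 2

Trace with buggy code:
Initial: b=9, y=6
After step 1: b=9, y=12
After step 2: b=9, y=13
After step 3: b=8, y=13
Actual final b=8, y=13 ≠ expected b=8, y=21.
Step 2 is the only position where a single-operation replacement can produce the expected result.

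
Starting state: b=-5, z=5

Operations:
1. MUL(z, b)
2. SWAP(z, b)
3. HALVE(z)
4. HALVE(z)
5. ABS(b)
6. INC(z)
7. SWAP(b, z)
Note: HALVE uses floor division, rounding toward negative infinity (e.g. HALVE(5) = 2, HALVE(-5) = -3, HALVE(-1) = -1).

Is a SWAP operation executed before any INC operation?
Yes

First SWAP: step 2
First INC: step 6
Since 2 < 6, SWAP comes first.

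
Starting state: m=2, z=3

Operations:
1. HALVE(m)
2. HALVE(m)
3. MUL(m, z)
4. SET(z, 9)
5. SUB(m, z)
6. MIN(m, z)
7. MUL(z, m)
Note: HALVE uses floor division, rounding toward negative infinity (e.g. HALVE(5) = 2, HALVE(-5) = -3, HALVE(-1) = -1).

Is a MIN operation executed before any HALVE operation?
No

First MIN: step 6
First HALVE: step 1
Since 6 > 1, HALVE comes first.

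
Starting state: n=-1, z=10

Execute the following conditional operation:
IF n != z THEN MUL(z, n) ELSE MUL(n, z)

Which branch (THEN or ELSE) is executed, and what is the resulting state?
Branch: THEN, Final state: n=-1, z=-10

Evaluating condition: n != z
n = -1, z = 10
Condition is True, so THEN branch executes
After MUL(z, n): n=-1, z=-10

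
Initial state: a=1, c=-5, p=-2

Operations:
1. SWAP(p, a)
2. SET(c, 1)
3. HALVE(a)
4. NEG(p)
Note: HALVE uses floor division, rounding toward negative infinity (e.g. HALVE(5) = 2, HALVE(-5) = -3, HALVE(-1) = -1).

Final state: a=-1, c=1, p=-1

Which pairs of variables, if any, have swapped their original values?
None

Comparing initial and final values:
p: -2 → -1
a: 1 → -1
c: -5 → 1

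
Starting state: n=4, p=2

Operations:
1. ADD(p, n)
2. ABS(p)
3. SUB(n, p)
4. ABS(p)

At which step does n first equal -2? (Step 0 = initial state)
Step 3

Tracing n:
Initial: n = 4
After step 1: n = 4
After step 2: n = 4
After step 3: n = -2 ← first occurrence
After step 4: n = -2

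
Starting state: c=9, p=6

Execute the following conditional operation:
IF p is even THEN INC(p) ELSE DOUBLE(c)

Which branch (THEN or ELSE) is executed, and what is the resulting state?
Branch: THEN, Final state: c=9, p=7

Evaluating condition: p is even
Condition is True, so THEN branch executes
After INC(p): c=9, p=7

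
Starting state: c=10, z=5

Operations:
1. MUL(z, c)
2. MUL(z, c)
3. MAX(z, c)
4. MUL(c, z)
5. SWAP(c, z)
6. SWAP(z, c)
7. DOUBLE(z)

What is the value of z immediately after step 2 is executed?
z = 500

Tracing z through execution:
Initial: z = 5
After step 1 (MUL(z, c)): z = 50
After step 2 (MUL(z, c)): z = 500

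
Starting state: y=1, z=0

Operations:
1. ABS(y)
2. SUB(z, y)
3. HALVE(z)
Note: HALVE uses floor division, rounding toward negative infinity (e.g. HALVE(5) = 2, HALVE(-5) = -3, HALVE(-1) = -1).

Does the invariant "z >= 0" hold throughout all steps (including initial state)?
No, violated after step 2

The invariant is violated after step 2.

State at each step:
Initial: y=1, z=0
After step 1: y=1, z=0
After step 2: y=1, z=-1
After step 3: y=1, z=-1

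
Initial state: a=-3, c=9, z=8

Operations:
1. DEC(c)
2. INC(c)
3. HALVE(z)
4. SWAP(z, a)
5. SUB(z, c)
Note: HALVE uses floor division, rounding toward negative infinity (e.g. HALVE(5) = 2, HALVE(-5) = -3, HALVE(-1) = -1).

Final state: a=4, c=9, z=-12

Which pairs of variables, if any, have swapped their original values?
None

Comparing initial and final values:
a: -3 → 4
c: 9 → 9
z: 8 → -12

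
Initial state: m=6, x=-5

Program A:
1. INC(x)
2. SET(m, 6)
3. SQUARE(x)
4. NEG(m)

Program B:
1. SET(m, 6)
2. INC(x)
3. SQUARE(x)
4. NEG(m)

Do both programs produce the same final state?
Yes

Program A final state: m=-6, x=16
Program B final state: m=-6, x=16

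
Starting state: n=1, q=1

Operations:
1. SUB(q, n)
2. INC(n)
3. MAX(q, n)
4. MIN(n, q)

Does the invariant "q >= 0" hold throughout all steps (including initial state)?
Yes

The invariant holds at every step.

State at each step:
Initial: n=1, q=1
After step 1: n=1, q=0
After step 2: n=2, q=0
After step 3: n=2, q=2
After step 4: n=2, q=2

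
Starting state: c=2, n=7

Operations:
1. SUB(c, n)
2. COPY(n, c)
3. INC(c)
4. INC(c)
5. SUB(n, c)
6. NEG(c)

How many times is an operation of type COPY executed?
1

Counting COPY operations:
Step 2: COPY(n, c) ← COPY
Total: 1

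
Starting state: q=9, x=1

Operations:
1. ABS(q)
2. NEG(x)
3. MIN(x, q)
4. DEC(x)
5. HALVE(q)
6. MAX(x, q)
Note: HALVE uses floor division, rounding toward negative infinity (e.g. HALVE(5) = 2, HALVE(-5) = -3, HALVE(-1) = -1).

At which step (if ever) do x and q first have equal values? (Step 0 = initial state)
Step 6

x and q first become equal after step 6.

Comparing values at each step:
Initial: x=1, q=9
After step 1: x=1, q=9
After step 2: x=-1, q=9
After step 3: x=-1, q=9
After step 4: x=-2, q=9
After step 5: x=-2, q=4
After step 6: x=4, q=4 ← equal!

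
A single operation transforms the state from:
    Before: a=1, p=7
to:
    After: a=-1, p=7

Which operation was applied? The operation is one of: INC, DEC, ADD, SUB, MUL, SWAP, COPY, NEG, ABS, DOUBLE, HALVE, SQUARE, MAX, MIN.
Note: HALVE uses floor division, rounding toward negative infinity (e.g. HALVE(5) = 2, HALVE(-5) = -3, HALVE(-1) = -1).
NEG(a)

Analyzing the change:
Before: a=1, p=7
After: a=-1, p=7
Variable a changed from 1 to -1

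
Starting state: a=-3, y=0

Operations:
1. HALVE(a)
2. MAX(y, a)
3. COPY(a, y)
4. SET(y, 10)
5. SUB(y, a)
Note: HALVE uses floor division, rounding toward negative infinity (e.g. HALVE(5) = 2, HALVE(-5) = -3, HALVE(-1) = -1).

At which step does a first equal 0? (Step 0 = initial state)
Step 3

Tracing a:
Initial: a = -3
After step 1: a = -2
After step 2: a = -2
After step 3: a = 0 ← first occurrence
After step 4: a = 0
After step 5: a = 0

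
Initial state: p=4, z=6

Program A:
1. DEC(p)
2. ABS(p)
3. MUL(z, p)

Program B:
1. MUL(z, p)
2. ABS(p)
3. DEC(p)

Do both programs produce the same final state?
No

Program A final state: p=3, z=18
Program B final state: p=3, z=24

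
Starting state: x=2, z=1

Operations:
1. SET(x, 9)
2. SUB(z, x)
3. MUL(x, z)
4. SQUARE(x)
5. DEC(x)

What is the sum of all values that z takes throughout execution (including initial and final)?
-30

Values of z at each step:
Initial: z = 1
After step 1: z = 1
After step 2: z = -8
After step 3: z = -8
After step 4: z = -8
After step 5: z = -8
Sum = 1 + 1 + -8 + -8 + -8 + -8 = -30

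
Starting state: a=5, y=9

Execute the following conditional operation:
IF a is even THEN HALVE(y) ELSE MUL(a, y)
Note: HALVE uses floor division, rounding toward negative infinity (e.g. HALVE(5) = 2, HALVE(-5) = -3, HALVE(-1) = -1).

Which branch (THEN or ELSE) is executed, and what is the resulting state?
Branch: ELSE, Final state: a=45, y=9

Evaluating condition: a is even
Condition is False, so ELSE branch executes
After MUL(a, y): a=45, y=9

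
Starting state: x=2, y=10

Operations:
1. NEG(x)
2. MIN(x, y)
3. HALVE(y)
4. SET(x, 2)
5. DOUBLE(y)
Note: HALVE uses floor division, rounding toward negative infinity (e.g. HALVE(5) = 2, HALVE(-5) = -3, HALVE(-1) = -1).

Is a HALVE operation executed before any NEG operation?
No

First HALVE: step 3
First NEG: step 1
Since 3 > 1, NEG comes first.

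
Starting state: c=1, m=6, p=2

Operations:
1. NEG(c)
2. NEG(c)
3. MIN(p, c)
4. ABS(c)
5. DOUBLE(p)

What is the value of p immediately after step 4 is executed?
p = 1

Tracing p through execution:
Initial: p = 2
After step 1 (NEG(c)): p = 2
After step 2 (NEG(c)): p = 2
After step 3 (MIN(p, c)): p = 1
After step 4 (ABS(c)): p = 1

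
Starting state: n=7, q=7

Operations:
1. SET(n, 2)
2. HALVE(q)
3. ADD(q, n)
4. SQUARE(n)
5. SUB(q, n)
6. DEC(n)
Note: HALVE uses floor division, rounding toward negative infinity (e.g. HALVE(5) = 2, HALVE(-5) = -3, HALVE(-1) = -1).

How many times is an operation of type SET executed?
1

Counting SET operations:
Step 1: SET(n, 2) ← SET
Total: 1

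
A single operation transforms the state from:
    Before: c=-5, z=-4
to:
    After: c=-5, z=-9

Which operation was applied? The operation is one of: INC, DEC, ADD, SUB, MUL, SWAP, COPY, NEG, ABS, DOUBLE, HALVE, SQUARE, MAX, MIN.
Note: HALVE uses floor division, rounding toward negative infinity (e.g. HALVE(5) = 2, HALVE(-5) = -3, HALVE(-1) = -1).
ADD(z, c)

Analyzing the change:
Before: c=-5, z=-4
After: c=-5, z=-9
Variable z changed from -4 to -9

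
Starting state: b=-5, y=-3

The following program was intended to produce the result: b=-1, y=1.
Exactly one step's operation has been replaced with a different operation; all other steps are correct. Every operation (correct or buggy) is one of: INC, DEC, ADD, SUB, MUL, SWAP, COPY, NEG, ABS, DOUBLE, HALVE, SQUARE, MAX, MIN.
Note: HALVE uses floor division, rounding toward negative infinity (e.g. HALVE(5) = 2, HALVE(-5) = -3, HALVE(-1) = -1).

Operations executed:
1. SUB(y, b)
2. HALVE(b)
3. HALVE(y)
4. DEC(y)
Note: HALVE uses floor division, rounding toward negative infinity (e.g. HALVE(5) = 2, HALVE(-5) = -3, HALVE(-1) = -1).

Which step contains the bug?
Step 3

Trace with buggy code:
Initial: b=-5, y=-3
After step 1: b=-5, y=2
After step 2: b=-3, y=2
After step 3: b=-3, y=1
After step 4: b=-3, y=0
Actual final b=-3, y=0 ≠ expected b=-1, y=1.
Step 3 is the only position where a single-operation replacement can produce the expected result.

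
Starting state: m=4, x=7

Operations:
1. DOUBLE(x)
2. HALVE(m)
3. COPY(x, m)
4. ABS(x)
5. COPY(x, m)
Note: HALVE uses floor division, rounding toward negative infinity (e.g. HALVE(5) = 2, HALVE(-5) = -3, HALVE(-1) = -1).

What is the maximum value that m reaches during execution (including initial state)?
4

Values of m at each step:
Initial: m = 4 ← maximum
After step 1: m = 4
After step 2: m = 2
After step 3: m = 2
After step 4: m = 2
After step 5: m = 2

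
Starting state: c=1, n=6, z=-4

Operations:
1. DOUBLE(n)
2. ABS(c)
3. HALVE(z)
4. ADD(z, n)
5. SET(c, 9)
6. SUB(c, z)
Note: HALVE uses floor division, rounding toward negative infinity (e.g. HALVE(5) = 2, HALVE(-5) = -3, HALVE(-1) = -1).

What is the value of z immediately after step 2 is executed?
z = -4

Tracing z through execution:
Initial: z = -4
After step 1 (DOUBLE(n)): z = -4
After step 2 (ABS(c)): z = -4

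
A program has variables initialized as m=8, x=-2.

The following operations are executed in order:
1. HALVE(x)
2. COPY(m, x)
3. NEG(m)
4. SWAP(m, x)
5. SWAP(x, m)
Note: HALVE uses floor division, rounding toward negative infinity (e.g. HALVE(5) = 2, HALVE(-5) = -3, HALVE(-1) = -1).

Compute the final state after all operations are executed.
{m: 1, x: -1}

Step-by-step execution:
Initial: m=8, x=-2
After step 1 (HALVE(x)): m=8, x=-1
After step 2 (COPY(m, x)): m=-1, x=-1
After step 3 (NEG(m)): m=1, x=-1
After step 4 (SWAP(m, x)): m=-1, x=1
After step 5 (SWAP(x, m)): m=1, x=-1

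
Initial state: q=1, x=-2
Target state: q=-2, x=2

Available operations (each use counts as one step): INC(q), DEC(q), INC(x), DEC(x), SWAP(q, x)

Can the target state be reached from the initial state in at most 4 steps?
Yes

Path (2 steps): INC(q) → SWAP(q, x)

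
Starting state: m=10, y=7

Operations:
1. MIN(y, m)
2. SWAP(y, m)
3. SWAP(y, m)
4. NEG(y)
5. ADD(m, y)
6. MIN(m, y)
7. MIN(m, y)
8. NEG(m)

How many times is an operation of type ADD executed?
1

Counting ADD operations:
Step 5: ADD(m, y) ← ADD
Total: 1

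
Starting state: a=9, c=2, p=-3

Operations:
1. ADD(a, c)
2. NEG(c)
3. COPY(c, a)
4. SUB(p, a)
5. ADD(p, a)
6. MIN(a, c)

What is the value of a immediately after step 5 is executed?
a = 11

Tracing a through execution:
Initial: a = 9
After step 1 (ADD(a, c)): a = 11
After step 2 (NEG(c)): a = 11
After step 3 (COPY(c, a)): a = 11
After step 4 (SUB(p, a)): a = 11
After step 5 (ADD(p, a)): a = 11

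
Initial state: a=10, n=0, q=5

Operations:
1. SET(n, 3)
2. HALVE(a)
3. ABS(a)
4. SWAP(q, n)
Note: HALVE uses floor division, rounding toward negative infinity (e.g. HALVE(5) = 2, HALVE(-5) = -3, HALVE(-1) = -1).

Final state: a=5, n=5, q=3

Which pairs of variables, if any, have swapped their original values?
None

Comparing initial and final values:
n: 0 → 5
q: 5 → 3
a: 10 → 5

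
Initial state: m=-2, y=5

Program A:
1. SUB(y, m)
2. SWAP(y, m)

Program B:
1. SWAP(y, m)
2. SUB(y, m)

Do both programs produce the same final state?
No

Program A final state: m=7, y=-2
Program B final state: m=5, y=-7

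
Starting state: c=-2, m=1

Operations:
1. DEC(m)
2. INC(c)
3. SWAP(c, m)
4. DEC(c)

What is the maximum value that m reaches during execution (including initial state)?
1

Values of m at each step:
Initial: m = 1 ← maximum
After step 1: m = 0
After step 2: m = 0
After step 3: m = -1
After step 4: m = -1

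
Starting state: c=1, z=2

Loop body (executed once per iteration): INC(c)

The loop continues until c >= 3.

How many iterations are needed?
2

Tracing iterations:
Initial: c=1, z=2
After iteration 1: c=2, z=2
After iteration 2: c=3, z=2
c >= 3 now holds, so the loop exits after 2 iterations.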